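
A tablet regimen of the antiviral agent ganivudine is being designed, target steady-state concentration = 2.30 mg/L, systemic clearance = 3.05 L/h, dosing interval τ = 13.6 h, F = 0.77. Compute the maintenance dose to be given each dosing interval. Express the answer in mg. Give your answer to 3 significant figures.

124 mg

At steady state, F × (Dose/τ) = Css × CL.
Dose = Css × CL × τ / F = 2.30 × 3.050 × 13.6 / 0.77 = 123.9 mg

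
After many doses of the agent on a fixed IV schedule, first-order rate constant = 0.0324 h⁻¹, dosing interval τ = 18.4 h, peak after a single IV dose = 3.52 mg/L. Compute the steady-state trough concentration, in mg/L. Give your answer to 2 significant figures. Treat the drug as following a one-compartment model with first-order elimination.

e^(−kτ) = e^(−0.03240 × 18.4) = 0.5509
Accumulation ratio R = 1 / (1 − e^(−kτ)) = 1 / (1 − 0.5509) = 2.227
Steady-state trough = C₀ × R × e^(−kτ) = 3.52 × 2.227 × 0.5509 = 4.319 mg/L

4.3 mg/L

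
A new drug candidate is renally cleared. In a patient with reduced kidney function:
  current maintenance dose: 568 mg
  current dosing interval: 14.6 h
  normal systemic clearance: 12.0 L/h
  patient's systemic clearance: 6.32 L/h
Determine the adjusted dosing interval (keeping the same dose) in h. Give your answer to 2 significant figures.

To keep the same average steady-state level, dosing rate must scale with clearance.
CL ratio = 6.32 / 12.0 = 0.5267
New interval (same dose) = 14.6 / 0.5267 = 27.72 h

28 h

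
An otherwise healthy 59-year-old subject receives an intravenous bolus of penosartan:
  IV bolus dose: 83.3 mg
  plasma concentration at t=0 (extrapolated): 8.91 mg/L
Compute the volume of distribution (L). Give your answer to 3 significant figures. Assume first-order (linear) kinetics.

9.35 L

Vd = Dose / C₀ = 83.30 / 8.91 = 9.349 L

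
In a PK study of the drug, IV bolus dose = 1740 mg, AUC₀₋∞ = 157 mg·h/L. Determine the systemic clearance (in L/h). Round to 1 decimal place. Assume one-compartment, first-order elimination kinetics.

11.1 L/h

CL = Dose / AUC = 1740 / 157 = 11.08 L/h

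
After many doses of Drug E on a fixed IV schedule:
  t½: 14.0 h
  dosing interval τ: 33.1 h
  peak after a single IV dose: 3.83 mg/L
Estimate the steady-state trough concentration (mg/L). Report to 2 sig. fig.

k = ln2 / t½ = 0.693147 / 14.0 = 0.04951 h⁻¹
e^(−kτ) = e^(−0.04951 × 33.1) = 0.1942
Accumulation ratio R = 1 / (1 − e^(−kτ)) = 1 / (1 − 0.1942) = 1.241
Steady-state trough = C₀ × R × e^(−kτ) = 3.83 × 1.241 × 0.1942 = 0.9230 mg/L

0.92 mg/L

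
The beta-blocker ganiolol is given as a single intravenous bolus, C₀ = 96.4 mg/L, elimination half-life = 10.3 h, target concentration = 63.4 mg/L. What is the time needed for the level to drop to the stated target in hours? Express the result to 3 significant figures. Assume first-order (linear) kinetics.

6.23 h

k = ln2 / t½ = 0.693147 / 10.3 = 0.06730 h⁻¹
t = ln(C₀ / C) / k = ln(96.40 / 63.4) / 0.06730
  = ln(1.521) / 0.06730 = 0.4194 / 0.06730 = 6.232 h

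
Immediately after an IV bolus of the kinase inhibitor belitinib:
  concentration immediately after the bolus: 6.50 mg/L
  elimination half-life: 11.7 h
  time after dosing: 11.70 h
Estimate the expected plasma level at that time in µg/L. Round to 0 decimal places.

3250 µg/L

k = ln2 / t½ = 0.693147 / 11.7 = 0.05924 h⁻¹
t / t½ = 11.70 / 11.7 = 1 half-lives
C = C₀ × (1/2)^1 = 6.500 × 0.5000 = 3.250 mg/L
Convert: 3.250 mg/L × 1000 = 3250 µg/L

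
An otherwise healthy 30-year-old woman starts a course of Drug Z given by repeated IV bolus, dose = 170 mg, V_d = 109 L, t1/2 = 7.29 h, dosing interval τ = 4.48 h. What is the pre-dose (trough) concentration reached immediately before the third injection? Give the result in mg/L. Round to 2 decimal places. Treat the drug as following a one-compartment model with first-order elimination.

C₀ per dose = Dose / Vd = 170 / 109 = 1.560 mg/L
k = ln2 / t½ = 0.693147 / 7.29 = 0.09508 h⁻¹
Fraction remaining after one interval: r = e^(−kτ) = e^(−0.09508 × 4.48) = 0.6531
Before dose 3, 2 doses have been given (aged 1τ, 2τ).
C_trough = C₀ × (r + r²) = 1.560 × (0.6531 + 0.4265) = 1.684 mg/L

1.68 mg/L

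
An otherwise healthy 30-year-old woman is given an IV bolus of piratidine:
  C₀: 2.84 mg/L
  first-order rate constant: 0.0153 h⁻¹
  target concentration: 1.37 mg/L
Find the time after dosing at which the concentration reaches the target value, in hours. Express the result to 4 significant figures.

t = ln(C₀ / C) / k = ln(2.840 / 1.37) / 0.01530
  = ln(2.073) / 0.01530 = 0.7290 / 0.01530 = 47.65 h

47.65 h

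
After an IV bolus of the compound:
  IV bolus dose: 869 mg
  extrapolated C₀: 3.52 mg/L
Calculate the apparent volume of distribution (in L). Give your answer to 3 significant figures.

Vd = Dose / C₀ = 869.0 / 3.52 = 246.9 L

247 L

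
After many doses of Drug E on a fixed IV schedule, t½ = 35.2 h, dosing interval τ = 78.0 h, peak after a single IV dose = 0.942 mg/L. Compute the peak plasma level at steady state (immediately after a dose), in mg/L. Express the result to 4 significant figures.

k = ln2 / t½ = 0.693147 / 35.2 = 0.01969 h⁻¹
e^(−kτ) = e^(−0.01969 × 78.0) = 0.2153
Accumulation ratio R = 1 / (1 − e^(−kτ)) = 1 / (1 − 0.2153) = 1.274
Steady-state peak = C₀ × R = 0.942 × 1.274 = 1.200 mg/L

1.200 mg/L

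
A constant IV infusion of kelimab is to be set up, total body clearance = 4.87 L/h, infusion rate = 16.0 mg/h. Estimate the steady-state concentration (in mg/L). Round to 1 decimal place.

At steady state Css = R₀ / CL = 16.0 / 4.870 = 3.285 mg/L

3.3 mg/L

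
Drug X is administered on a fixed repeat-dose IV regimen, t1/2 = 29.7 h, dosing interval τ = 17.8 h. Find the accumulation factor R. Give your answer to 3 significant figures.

k = ln2 / t½ = 0.693147 / 29.7 = 0.02334 h⁻¹
e^(−kτ) = e^(−0.02334 × 17.8) = 0.6600
Accumulation ratio R = 1 / (1 − e^(−kτ)) = 1 / (1 − 0.6600) = 2.941

2.94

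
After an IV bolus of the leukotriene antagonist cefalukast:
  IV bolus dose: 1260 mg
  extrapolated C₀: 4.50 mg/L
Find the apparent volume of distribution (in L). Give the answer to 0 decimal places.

280 L

Vd = Dose / C₀ = 1260 / 4.50 = 280.0 L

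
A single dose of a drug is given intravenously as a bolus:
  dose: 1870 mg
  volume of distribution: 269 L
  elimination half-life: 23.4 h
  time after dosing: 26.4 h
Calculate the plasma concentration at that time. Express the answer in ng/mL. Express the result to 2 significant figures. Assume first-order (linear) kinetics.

C₀ = Dose / Vd = 1870 / 269 = 6.952 mg/L
k = ln2 / t½ = 0.693147 / 23.4 = 0.02962 h⁻¹
C = C₀ · e^(−k·t) = 6.952 × e^(−0.02962 × 26.4)
  = 6.952 × 0.4575 = 3.181 mg/L
Convert: 3.181 mg/L × 1000 = 3181 ng/mL

3200 ng/mL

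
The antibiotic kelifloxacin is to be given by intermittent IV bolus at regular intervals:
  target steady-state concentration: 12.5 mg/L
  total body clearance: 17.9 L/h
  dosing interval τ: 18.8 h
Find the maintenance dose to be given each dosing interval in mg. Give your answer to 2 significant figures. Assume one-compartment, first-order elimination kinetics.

At steady state, Dose/τ = Css × CL.
Dose = Css × CL × τ = 12.5 × 17.90 × 18.8 = 4207 mg

4200 mg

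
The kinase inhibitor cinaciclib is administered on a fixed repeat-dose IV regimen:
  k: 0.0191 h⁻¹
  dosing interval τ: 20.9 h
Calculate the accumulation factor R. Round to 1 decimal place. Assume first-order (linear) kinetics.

3.0

e^(−kτ) = e^(−0.01910 × 20.9) = 0.6709
Accumulation ratio R = 1 / (1 − e^(−kτ)) = 1 / (1 − 0.6709) = 3.039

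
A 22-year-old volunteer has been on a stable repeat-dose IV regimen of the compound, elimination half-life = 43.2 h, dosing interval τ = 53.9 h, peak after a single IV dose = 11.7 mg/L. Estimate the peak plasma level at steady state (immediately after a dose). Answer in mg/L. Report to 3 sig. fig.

k = ln2 / t½ = 0.693147 / 43.2 = 0.01605 h⁻¹
e^(−kτ) = e^(−0.01605 × 53.9) = 0.4210
Accumulation ratio R = 1 / (1 − e^(−kτ)) = 1 / (1 − 0.4210) = 1.727
Steady-state peak = C₀ × R = 11.7 × 1.727 = 20.21 mg/L

20.2 mg/L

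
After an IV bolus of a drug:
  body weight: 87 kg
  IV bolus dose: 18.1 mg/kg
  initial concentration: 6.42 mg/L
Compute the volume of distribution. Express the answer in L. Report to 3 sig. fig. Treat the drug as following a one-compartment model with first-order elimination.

245 L

Dose = 18.1 × 87 = 1575 mg
Vd = Dose / C₀ = 1575 / 6.42 = 245.3 L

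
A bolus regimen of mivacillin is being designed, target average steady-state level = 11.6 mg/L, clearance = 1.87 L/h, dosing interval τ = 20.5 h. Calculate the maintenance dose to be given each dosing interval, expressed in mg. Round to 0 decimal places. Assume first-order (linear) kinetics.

At steady state, Dose/τ = Css × CL.
Dose = Css × CL × τ = 11.6 × 1.870 × 20.5 = 444.7 mg

445 mg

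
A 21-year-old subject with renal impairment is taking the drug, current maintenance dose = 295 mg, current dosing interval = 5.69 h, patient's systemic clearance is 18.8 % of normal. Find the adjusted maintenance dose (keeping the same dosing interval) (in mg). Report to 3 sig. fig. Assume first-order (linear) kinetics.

To keep the same average steady-state level, dosing rate must scale with clearance.
CL ratio = 18.8 / 100 = 0.1880
New dose (same interval) = 295 × 0.1880 = 55.46 mg

55.5 mg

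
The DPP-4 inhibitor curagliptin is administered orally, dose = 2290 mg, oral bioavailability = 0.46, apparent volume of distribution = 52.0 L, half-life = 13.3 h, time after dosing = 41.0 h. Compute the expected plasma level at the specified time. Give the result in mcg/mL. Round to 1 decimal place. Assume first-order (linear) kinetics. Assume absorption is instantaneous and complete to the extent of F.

Amount reaching circulation = F × Dose = 0.46 × 2290 = 1053 mg
C₀ = F·Dose / Vd = 1053 / 52.0 = 20.25 mg/L
k = ln2 / t½ = 0.693147 / 13.3 = 0.05212 h⁻¹
C = C₀ · e^(−k·t) = 20.25 × e^(−0.05212 × 41.0)
  = 20.25 × 0.1180 = 2.390 mg/L
(2.390 mg/L = 2.390 mcg/mL)

2.4 mcg/mL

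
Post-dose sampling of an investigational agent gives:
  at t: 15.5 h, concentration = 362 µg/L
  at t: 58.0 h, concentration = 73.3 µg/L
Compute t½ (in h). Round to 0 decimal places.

18 h

k = ln(C₁/C₂) / (t₂ − t₁) = ln(362/73.3) / (58.0 − 15.5)
  = 1.597 / 42.50 = 0.03758 h⁻¹
t½ = ln2 / k = 0.693147 / 0.03758 = 18.44 h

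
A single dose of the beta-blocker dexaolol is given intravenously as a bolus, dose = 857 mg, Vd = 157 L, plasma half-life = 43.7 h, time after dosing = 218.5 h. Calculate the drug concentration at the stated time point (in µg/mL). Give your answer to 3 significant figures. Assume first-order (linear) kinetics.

0.171 µg/mL

C₀ = Dose / Vd = 857.0 / 157 = 5.459 mg/L
k = ln2 / t½ = 0.693147 / 43.7 = 0.01586 h⁻¹
t / t½ = 218.5 / 43.7 = 5 half-lives
C = C₀ × (1/2)^5 = 5.459 × 0.03125 = 0.1706 mg/L
(0.1706 mg/L = 0.1706 µg/mL)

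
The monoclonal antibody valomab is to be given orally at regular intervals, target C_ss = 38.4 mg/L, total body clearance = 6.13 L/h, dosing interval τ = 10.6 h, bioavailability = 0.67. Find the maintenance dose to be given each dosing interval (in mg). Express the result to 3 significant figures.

3720 mg

At steady state, F × (Dose/τ) = Css × CL.
Dose = Css × CL × τ / F = 38.4 × 6.130 × 10.6 / 0.67 = 3724 mg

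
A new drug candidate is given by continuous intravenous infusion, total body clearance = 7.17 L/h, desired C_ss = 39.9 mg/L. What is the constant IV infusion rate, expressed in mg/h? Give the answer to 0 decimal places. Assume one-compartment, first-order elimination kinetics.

At steady state, infusion rate R₀ = Css × CL = 39.9 × 7.170 = 286.1 mg/h

286 mg/h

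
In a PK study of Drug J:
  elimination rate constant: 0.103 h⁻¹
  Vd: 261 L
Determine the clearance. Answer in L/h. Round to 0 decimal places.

CL = k × Vd = 0.103 × 261 = 26.88 L/h

27 L/h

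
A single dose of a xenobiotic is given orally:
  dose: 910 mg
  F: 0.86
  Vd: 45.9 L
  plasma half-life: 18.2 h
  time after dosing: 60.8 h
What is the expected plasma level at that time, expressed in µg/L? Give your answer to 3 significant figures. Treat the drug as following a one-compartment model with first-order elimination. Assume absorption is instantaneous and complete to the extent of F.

1680 µg/L

Amount reaching circulation = F × Dose = 0.86 × 910.0 = 782.6 mg
C₀ = F·Dose / Vd = 782.6 / 45.9 = 17.05 mg/L
k = ln2 / t½ = 0.693147 / 18.2 = 0.03809 h⁻¹
C = C₀ · e^(−k·t) = 17.05 × e^(−0.03809 × 60.8)
  = 17.05 × 0.09868 = 1.682 mg/L
Convert: 1.682 mg/L × 1000 = 1682 µg/L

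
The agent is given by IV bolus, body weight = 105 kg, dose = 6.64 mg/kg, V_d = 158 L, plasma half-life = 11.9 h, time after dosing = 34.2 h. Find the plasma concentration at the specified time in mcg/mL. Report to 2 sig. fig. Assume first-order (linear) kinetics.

0.60 mcg/mL

Total dose = 6.64 × 105 = 697.2 mg
C₀ = Dose / Vd = 697.2 / 158 = 4.413 mg/L
k = ln2 / t½ = 0.693147 / 11.9 = 0.05825 h⁻¹
C = C₀ · e^(−k·t) = 4.413 × e^(−0.05825 × 34.2)
  = 4.413 × 0.1364 = 0.6019 mg/L
(0.6019 mg/L = 0.6019 mcg/mL)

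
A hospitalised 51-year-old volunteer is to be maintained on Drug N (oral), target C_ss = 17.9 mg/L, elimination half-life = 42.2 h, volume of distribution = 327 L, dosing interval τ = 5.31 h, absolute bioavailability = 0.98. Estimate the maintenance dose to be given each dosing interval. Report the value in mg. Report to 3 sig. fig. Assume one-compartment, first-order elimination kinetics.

k = ln2 / t½ = 0.693147 / 42.2 = 0.01643 h⁻¹
CL = k × Vd = 0.01643 × 327 = 5.373 L/h
At steady state, F × (Dose/τ) = Css × CL.
Dose = Css × CL × τ / F = 17.9 × 5.373 × 5.31 / 0.98 = 521.1 mg

521 mg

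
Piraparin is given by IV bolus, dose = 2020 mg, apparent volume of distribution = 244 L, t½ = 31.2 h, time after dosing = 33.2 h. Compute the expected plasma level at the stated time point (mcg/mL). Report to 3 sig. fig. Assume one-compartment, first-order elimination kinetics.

C₀ = Dose / Vd = 2020 / 244 = 8.279 mg/L
k = ln2 / t½ = 0.693147 / 31.2 = 0.02222 h⁻¹
C = C₀ · e^(−k·t) = 8.279 × e^(−0.02222 × 33.2)
  = 8.279 × 0.4782 = 3.959 mg/L
(3.959 mg/L = 3.959 mcg/mL)

3.96 mcg/mL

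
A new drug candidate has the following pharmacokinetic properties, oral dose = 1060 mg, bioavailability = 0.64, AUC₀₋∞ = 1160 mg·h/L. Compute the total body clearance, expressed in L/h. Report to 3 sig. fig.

0.585 L/h

CL = F·Dose / AUC = 0.64 × 1060 / 1160 = 0.5848 L/h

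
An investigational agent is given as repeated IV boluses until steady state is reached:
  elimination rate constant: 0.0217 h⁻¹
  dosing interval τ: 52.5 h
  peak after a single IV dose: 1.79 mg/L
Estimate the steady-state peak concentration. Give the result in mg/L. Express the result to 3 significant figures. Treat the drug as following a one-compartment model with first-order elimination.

2.63 mg/L

e^(−kτ) = e^(−0.02170 × 52.5) = 0.3201
Accumulation ratio R = 1 / (1 − e^(−kτ)) = 1 / (1 − 0.3201) = 1.471
Steady-state peak = C₀ × R = 1.79 × 1.471 = 2.633 mg/L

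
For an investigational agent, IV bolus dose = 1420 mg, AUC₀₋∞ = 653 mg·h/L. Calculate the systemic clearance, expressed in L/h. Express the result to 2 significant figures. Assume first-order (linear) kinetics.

2.2 L/h

CL = Dose / AUC = 1420 / 653 = 2.175 L/h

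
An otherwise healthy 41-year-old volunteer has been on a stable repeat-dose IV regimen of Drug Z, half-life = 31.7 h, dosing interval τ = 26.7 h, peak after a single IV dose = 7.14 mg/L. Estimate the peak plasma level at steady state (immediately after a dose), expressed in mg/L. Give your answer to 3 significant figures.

k = ln2 / t½ = 0.693147 / 31.7 = 0.02187 h⁻¹
e^(−kτ) = e^(−0.02187 × 26.7) = 0.5577
Accumulation ratio R = 1 / (1 − e^(−kτ)) = 1 / (1 − 0.5577) = 2.261
Steady-state peak = C₀ × R = 7.14 × 2.261 = 16.14 mg/L

16.1 mg/L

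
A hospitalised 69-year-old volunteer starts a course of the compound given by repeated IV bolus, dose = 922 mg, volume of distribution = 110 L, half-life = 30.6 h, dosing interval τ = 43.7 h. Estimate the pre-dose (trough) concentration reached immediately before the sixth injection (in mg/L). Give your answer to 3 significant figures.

C₀ per dose = Dose / Vd = 922 / 110 = 8.382 mg/L
k = ln2 / t½ = 0.693147 / 30.6 = 0.02265 h⁻¹
Fraction remaining after one interval: r = e^(−kτ) = e^(−0.02265 × 43.7) = 0.3716
Before dose 6, 5 doses have been given (aged 1τ, 2τ, 3τ, 4τ, 5τ).
C_trough = C₀ × (r + r² + … + r^5) = C₀ × r(1−r^5)/(1−r)
        = 8.382 × 0.3716 × (1 − 0.007086) / (1 − 0.3716) = 4.922 mg/L

4.92 mg/L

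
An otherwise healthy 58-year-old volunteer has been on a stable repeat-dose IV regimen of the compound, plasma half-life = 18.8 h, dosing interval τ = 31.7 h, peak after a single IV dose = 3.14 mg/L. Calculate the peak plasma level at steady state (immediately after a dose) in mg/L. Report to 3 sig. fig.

k = ln2 / t½ = 0.693147 / 18.8 = 0.03687 h⁻¹
e^(−kτ) = e^(−0.03687 × 31.7) = 0.3107
Accumulation ratio R = 1 / (1 − e^(−kτ)) = 1 / (1 − 0.3107) = 1.451
Steady-state peak = C₀ × R = 3.14 × 1.451 = 4.556 mg/L

4.56 mg/L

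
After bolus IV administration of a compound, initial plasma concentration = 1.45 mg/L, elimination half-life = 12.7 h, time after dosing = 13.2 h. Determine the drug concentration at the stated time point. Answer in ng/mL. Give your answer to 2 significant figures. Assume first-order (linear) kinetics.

710 ng/mL

k = ln2 / t½ = 0.693147 / 12.7 = 0.05458 h⁻¹
C = C₀ · e^(−k·t) = 1.450 × e^(−0.05458 × 13.2)
  = 1.450 × 0.4865 = 0.7054 mg/L
Convert: 0.7054 mg/L × 1000 = 705.4 ng/mL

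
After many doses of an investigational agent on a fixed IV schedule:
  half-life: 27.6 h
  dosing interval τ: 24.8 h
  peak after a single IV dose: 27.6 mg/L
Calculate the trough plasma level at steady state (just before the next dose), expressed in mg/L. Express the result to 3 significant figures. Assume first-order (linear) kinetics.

31.9 mg/L

k = ln2 / t½ = 0.693147 / 27.6 = 0.02511 h⁻¹
e^(−kτ) = e^(−0.02511 × 24.8) = 0.5365
Accumulation ratio R = 1 / (1 − e^(−kτ)) = 1 / (1 − 0.5365) = 2.157
Steady-state trough = C₀ × R × e^(−kτ) = 27.6 × 2.157 × 0.5365 = 31.94 mg/L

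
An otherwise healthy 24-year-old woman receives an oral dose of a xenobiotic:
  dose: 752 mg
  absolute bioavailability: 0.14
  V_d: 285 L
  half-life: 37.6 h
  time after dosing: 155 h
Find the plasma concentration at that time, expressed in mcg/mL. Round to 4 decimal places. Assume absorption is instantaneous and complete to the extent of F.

Amount reaching circulation = F × Dose = 0.14 × 752.0 = 105.3 mg
C₀ = F·Dose / Vd = 105.3 / 285 = 0.3695 mg/L
k = ln2 / t½ = 0.693147 / 37.6 = 0.01843 h⁻¹
C = C₀ · e^(−k·t) = 0.3695 × e^(−0.01843 × 155)
  = 0.3695 × 0.05746 = 0.02123 mg/L
(0.02123 mg/L = 0.02123 mcg/mL)

0.0212 mcg/mL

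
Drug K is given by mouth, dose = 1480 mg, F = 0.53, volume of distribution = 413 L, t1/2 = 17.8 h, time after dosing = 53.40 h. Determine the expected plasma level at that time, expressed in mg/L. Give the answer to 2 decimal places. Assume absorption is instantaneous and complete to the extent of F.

Amount reaching circulation = F × Dose = 0.53 × 1480 = 784.4 mg
C₀ = F·Dose / Vd = 784.4 / 413 = 1.899 mg/L
k = ln2 / t½ = 0.693147 / 17.8 = 0.03894 h⁻¹
t / t½ = 53.40 / 17.8 = 3 half-lives
C = C₀ × (1/2)^3 = 1.899 × 0.1250 = 0.2374 mg/L

0.24 mg/L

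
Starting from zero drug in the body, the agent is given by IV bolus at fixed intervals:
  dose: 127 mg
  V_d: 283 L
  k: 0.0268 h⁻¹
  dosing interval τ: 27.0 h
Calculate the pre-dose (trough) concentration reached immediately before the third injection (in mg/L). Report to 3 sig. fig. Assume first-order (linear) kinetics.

0.323 mg/L

C₀ per dose = Dose / Vd = 127 / 283 = 0.4488 mg/L
Fraction remaining after one interval: r = e^(−kτ) = e^(−0.02680 × 27.0) = 0.4850
Before dose 3, 2 doses have been given (aged 1τ, 2τ).
C_trough = C₀ × (r + r²) = 0.4488 × (0.4850 + 0.2352) = 0.3232 mg/L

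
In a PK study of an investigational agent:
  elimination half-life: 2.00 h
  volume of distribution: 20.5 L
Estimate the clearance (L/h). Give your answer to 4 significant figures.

7.105 L/h

k = ln2 / t½ = 0.693147 / 2.00 = 0.3466 h⁻¹
CL = k × Vd = 0.3466 × 20.5 = 7.105 L/h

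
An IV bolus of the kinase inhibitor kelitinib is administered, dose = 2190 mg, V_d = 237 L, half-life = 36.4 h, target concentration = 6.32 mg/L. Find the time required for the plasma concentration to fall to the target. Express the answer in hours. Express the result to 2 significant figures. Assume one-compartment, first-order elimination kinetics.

20 h

C₀ = Dose / Vd = 2190 / 237 = 9.241 mg/L
k = ln2 / t½ = 0.693147 / 36.4 = 0.01904 h⁻¹
t = ln(C₀ / C) / k = ln(9.241 / 6.32) / 0.01904
  = ln(1.462) / 0.01904 = 0.3798 / 0.01904 = 19.95 h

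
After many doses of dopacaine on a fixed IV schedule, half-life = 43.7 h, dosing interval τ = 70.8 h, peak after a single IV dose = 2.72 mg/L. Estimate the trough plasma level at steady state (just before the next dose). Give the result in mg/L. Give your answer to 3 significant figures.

k = ln2 / t½ = 0.693147 / 43.7 = 0.01586 h⁻¹
e^(−kτ) = e^(−0.01586 × 70.8) = 0.3253
Accumulation ratio R = 1 / (1 − e^(−kτ)) = 1 / (1 − 0.3253) = 1.482
Steady-state trough = C₀ × R × e^(−kτ) = 2.72 × 1.482 × 0.3253 = 1.311 mg/L

1.31 mg/L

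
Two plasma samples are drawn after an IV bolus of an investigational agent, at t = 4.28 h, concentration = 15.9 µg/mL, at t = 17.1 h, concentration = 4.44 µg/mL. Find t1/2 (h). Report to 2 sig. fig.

k = ln(C₁/C₂) / (t₂ − t₁) = ln(15.9/4.44) / (17.1 − 4.28)
  = 1.276 / 12.82 = 0.09953 h⁻¹
t½ = ln2 / k = 0.693147 / 0.09953 = 6.964 h

7.0 h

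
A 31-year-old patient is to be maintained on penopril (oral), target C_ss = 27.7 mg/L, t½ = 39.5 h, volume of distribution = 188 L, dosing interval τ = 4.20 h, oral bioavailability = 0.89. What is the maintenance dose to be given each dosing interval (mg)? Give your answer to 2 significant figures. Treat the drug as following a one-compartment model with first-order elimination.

k = ln2 / t½ = 0.693147 / 39.5 = 0.01755 h⁻¹
CL = k × Vd = 0.01755 × 188 = 3.299 L/h
At steady state, F × (Dose/τ) = Css × CL.
Dose = Css × CL × τ / F = 27.7 × 3.299 × 4.20 / 0.89 = 431.2 mg

430 mg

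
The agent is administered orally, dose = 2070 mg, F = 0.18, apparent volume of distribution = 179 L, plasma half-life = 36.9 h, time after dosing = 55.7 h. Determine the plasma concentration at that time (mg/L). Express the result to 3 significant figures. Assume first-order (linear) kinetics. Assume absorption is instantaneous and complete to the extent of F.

Amount reaching circulation = F × Dose = 0.18 × 2070 = 372.6 mg
C₀ = F·Dose / Vd = 372.6 / 179 = 2.082 mg/L
k = ln2 / t½ = 0.693147 / 36.9 = 0.01878 h⁻¹
C = C₀ · e^(−k·t) = 2.082 × e^(−0.01878 × 55.7)
  = 2.082 × 0.3513 = 0.7314 mg/L

0.731 mg/L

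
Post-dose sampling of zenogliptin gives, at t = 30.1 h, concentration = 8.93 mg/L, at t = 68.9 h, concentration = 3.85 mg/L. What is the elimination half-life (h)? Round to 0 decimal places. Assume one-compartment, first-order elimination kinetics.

32 h

k = ln(C₁/C₂) / (t₂ − t₁) = ln(8.93/3.85) / (68.9 − 30.1)
  = 0.8413 / 38.80 = 0.02168 h⁻¹
t½ = ln2 / k = 0.693147 / 0.02168 = 31.97 h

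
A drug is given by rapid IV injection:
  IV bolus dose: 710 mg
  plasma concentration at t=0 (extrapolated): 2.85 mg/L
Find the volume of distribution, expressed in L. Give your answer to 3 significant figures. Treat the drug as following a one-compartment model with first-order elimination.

249 L

Vd = Dose / C₀ = 710.0 / 2.85 = 249.1 L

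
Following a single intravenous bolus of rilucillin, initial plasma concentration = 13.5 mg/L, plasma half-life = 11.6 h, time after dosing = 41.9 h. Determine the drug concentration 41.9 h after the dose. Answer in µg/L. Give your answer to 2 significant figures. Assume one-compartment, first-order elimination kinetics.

1100 µg/L

k = ln2 / t½ = 0.693147 / 11.6 = 0.05975 h⁻¹
C = C₀ · e^(−k·t) = 13.50 × e^(−0.05975 × 41.9)
  = 13.50 × 0.08180 = 1.104 mg/L
Convert: 1.104 mg/L × 1000 = 1104 µg/L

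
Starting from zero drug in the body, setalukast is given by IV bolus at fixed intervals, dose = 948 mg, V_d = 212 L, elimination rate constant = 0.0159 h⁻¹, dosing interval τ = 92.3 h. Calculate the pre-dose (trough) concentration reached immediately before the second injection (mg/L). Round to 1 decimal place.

1.0 mg/L

C₀ per dose = Dose / Vd = 948 / 212 = 4.472 mg/L
Fraction remaining after one interval: r = e^(−kτ) = e^(−0.01590 × 92.3) = 0.2305
Before dose 2, 1 dose has been given (aged 1τ).
C_trough = C₀ × r = 4.472 × 0.2305 = 1.031 mg/L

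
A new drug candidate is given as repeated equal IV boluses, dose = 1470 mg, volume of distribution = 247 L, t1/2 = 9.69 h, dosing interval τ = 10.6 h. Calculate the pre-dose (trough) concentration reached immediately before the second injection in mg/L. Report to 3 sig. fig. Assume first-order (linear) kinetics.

C₀ per dose = Dose / Vd = 1470 / 247 = 5.951 mg/L
k = ln2 / t½ = 0.693147 / 9.69 = 0.07153 h⁻¹
Fraction remaining after one interval: r = e^(−kτ) = e^(−0.07153 × 10.6) = 0.4685
Before dose 2, 1 dose has been given (aged 1τ).
C_trough = C₀ × r = 5.951 × 0.4685 = 2.788 mg/L

2.79 mg/L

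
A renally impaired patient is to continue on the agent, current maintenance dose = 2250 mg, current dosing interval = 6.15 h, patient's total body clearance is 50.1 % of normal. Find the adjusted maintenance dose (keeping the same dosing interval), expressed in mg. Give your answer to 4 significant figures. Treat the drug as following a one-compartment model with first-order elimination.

To keep the same average steady-state level, dosing rate must scale with clearance.
CL ratio = 50.1 / 100 = 0.5010
New dose (same interval) = 2250 × 0.5010 = 1127 mg

1127 mg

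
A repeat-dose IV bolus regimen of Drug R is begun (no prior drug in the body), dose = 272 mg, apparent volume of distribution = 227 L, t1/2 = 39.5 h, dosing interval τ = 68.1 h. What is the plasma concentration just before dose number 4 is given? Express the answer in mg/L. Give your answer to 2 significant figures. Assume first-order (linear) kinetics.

0.51 mg/L

C₀ per dose = Dose / Vd = 272 / 227 = 1.198 mg/L
k = ln2 / t½ = 0.693147 / 39.5 = 0.01755 h⁻¹
Fraction remaining after one interval: r = e^(−kτ) = e^(−0.01755 × 68.1) = 0.3027
Before dose 4, 3 doses have been given (aged 1τ, 2τ, 3τ).
C_trough = C₀ × (r + r² + … + r^3) = C₀ × r(1−r^3)/(1−r)
        = 1.198 × 0.3027 × (1 − 0.02774) / (1 − 0.3027) = 0.5056 mg/L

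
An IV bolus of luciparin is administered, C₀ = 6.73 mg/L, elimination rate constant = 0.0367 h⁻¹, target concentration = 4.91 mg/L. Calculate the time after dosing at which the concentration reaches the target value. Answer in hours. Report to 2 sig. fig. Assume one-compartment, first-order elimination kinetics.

8.6 h

t = ln(C₀ / C) / k = ln(6.730 / 4.91) / 0.03670
  = ln(1.371) / 0.03670 = 0.3155 / 0.03670 = 8.597 h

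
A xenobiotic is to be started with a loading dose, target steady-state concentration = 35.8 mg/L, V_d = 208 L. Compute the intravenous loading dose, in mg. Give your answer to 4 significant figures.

LD = Css × Vd = 35.8 × 208 = 7446 mg

7446 mg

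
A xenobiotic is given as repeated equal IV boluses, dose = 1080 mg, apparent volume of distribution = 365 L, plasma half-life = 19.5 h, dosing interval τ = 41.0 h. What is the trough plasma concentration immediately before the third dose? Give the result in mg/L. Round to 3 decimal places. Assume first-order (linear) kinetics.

C₀ per dose = Dose / Vd = 1080 / 365 = 2.959 mg/L
k = ln2 / t½ = 0.693147 / 19.5 = 0.03555 h⁻¹
Fraction remaining after one interval: r = e^(−kτ) = e^(−0.03555 × 41.0) = 0.2328
Before dose 3, 2 doses have been given (aged 1τ, 2τ).
C_trough = C₀ × (r + r²) = 2.959 × (0.2328 + 0.05420) = 0.8492 mg/L

0.849 mg/L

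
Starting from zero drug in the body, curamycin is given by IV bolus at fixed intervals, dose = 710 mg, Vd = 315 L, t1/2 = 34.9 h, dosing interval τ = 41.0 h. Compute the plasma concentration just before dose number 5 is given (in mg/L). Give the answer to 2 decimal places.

1.72 mg/L

C₀ per dose = Dose / Vd = 710 / 315 = 2.254 mg/L
k = ln2 / t½ = 0.693147 / 34.9 = 0.01986 h⁻¹
Fraction remaining after one interval: r = e^(−kτ) = e^(−0.01986 × 41.0) = 0.4430
Before dose 5, 4 doses have been given (aged 1τ, 2τ, 3τ, 4τ).
C_trough = C₀ × (r + r² + … + r^4) = C₀ × r(1−r^4)/(1−r)
        = 2.254 × 0.4430 × (1 − 0.03851) / (1 − 0.4430) = 1.724 mg/L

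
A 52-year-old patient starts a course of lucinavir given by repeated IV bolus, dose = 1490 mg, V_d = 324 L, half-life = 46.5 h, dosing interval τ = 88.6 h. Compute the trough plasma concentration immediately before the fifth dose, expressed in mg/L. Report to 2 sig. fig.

C₀ per dose = Dose / Vd = 1490 / 324 = 4.599 mg/L
k = ln2 / t½ = 0.693147 / 46.5 = 0.01491 h⁻¹
Fraction remaining after one interval: r = e^(−kτ) = e^(−0.01491 × 88.6) = 0.2669
Before dose 5, 4 doses have been given (aged 1τ, 2τ, 3τ, 4τ).
C_trough = C₀ × (r + r² + … + r^4) = C₀ × r(1−r^4)/(1−r)
        = 4.599 × 0.2669 × (1 − 0.005075) / (1 − 0.2669) = 1.666 mg/L

1.7 mg/L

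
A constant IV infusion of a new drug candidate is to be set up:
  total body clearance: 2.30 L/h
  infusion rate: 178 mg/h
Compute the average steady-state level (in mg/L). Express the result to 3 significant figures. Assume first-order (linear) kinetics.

At steady state Css = R₀ / CL = 178 / 2.300 = 77.39 mg/L

77.4 mg/L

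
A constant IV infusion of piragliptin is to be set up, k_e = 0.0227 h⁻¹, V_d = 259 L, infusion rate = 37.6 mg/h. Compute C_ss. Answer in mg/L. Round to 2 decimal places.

CL = k × Vd = 0.02270 × 259 = 5.879 L/h
At steady state Css = R₀ / CL = 37.6 / 5.879 = 6.396 mg/L

6.40 mg/L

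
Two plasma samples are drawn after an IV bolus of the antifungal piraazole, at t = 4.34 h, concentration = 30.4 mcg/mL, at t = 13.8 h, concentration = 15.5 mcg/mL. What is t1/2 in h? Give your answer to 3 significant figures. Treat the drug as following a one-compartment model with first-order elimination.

k = ln(C₁/C₂) / (t₂ − t₁) = ln(30.4/15.5) / (13.8 − 4.34)
  = 0.6736 / 9.460 = 0.07121 h⁻¹
t½ = ln2 / k = 0.693147 / 0.07121 = 9.734 h

9.73 h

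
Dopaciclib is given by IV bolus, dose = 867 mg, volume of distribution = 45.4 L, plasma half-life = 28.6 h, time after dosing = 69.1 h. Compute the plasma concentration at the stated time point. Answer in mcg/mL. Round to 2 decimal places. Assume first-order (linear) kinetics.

C₀ = Dose / Vd = 867.0 / 45.4 = 19.10 mg/L
k = ln2 / t½ = 0.693147 / 28.6 = 0.02424 h⁻¹
C = C₀ · e^(−k·t) = 19.10 × e^(−0.02424 × 69.1)
  = 19.10 × 0.1873 = 3.577 mg/L
(3.577 mg/L = 3.577 mcg/mL)

3.58 mcg/mL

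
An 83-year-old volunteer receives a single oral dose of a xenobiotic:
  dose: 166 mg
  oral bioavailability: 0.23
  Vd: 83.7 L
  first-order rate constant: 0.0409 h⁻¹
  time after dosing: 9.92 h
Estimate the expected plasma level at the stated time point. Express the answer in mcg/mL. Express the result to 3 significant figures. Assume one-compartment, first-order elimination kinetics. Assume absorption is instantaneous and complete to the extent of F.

Amount reaching circulation = F × Dose = 0.23 × 166.0 = 38.18 mg
C₀ = F·Dose / Vd = 38.18 / 83.7 = 0.4562 mg/L
C = C₀ · e^(−k·t) = 0.4562 × e^(−0.04090 × 9.92)
  = 0.4562 × 0.6665 = 0.3041 mg/L
(0.3041 mg/L = 0.3041 mcg/mL)

0.304 mcg/mL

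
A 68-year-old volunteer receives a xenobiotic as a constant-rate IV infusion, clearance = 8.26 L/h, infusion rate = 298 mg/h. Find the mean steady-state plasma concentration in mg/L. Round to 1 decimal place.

36.1 mg/L

At steady state Css = R₀ / CL = 298 / 8.260 = 36.08 mg/L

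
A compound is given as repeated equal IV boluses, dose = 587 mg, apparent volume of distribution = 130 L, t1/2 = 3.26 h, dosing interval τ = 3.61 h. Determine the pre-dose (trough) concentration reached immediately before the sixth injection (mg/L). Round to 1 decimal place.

3.8 mg/L

C₀ per dose = Dose / Vd = 587 / 130 = 4.515 mg/L
k = ln2 / t½ = 0.693147 / 3.26 = 0.2126 h⁻¹
Fraction remaining after one interval: r = e^(−kτ) = e^(−0.2126 × 3.61) = 0.4642
Before dose 6, 5 doses have been given (aged 1τ, 2τ, 3τ, 4τ, 5τ).
C_trough = C₀ × (r + r² + … + r^5) = C₀ × r(1−r^5)/(1−r)
        = 4.515 × 0.4642 × (1 − 0.02155) / (1 − 0.4642) = 3.827 mg/L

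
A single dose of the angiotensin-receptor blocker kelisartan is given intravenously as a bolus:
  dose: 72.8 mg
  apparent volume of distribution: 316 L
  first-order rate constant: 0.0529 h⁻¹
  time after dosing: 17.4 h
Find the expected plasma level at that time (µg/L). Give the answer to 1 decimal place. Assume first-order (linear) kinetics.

C₀ = Dose / Vd = 72.80 / 316 = 0.2304 mg/L
C = C₀ · e^(−k·t) = 0.2304 × e^(−0.05290 × 17.4)
  = 0.2304 × 0.3983 = 0.09177 mg/L
Convert: 0.09177 mg/L × 1000 = 91.77 µg/L

91.8 µg/L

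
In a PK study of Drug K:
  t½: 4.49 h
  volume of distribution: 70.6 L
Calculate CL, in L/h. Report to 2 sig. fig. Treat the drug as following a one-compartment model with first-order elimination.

11 L/h

k = ln2 / t½ = 0.693147 / 4.49 = 0.1544 h⁻¹
CL = k × Vd = 0.1544 × 70.6 = 10.90 L/h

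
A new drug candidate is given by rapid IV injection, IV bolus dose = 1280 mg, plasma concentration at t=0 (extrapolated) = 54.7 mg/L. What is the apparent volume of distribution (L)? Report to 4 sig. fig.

Vd = Dose / C₀ = 1280 / 54.7 = 23.40 L

23.40 L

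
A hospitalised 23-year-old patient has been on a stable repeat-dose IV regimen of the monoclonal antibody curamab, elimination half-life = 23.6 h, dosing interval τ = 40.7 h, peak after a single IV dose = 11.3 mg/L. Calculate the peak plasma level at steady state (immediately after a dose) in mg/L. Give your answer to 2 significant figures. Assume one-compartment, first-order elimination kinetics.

k = ln2 / t½ = 0.693147 / 23.6 = 0.02937 h⁻¹
e^(−kτ) = e^(−0.02937 × 40.7) = 0.3026
Accumulation ratio R = 1 / (1 − e^(−kτ)) = 1 / (1 − 0.3026) = 1.434
Steady-state peak = C₀ × R = 11.3 × 1.434 = 16.20 mg/L

16 mg/L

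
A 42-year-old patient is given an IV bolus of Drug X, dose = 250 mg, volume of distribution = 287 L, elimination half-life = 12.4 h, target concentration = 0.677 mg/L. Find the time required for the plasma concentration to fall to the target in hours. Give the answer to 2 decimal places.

4.51 h

C₀ = Dose / Vd = 250.0 / 287 = 0.8711 mg/L
k = ln2 / t½ = 0.693147 / 12.4 = 0.05590 h⁻¹
t = ln(C₀ / C) / k = ln(0.8711 / 0.677) / 0.05590
  = ln(1.287) / 0.05590 = 0.2523 / 0.05590 = 4.513 h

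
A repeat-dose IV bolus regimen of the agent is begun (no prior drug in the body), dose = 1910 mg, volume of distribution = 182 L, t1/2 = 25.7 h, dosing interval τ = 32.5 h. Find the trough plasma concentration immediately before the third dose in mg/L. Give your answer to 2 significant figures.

6.2 mg/L

C₀ per dose = Dose / Vd = 1910 / 182 = 10.49 mg/L
k = ln2 / t½ = 0.693147 / 25.7 = 0.02697 h⁻¹
Fraction remaining after one interval: r = e^(−kτ) = e^(−0.02697 × 32.5) = 0.4162
Before dose 3, 2 doses have been given (aged 1τ, 2τ).
C_trough = C₀ × (r + r²) = 10.49 × (0.4162 + 0.1732) = 6.183 mg/L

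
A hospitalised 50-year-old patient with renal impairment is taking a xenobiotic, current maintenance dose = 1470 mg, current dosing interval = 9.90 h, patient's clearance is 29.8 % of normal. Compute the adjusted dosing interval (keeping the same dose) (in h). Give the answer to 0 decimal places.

To keep the same average steady-state level, dosing rate must scale with clearance.
CL ratio = 29.8 / 100 = 0.2980
New interval (same dose) = 9.90 / 0.2980 = 33.22 h

33 h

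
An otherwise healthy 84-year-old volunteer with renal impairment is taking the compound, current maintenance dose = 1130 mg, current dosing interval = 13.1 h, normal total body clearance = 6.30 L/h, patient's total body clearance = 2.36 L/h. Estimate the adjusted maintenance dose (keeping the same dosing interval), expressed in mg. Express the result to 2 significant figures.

To keep the same average steady-state level, dosing rate must scale with clearance.
CL ratio = 2.36 / 6.30 = 0.3746
New dose (same interval) = 1130 × 0.3746 = 423.3 mg

420 mg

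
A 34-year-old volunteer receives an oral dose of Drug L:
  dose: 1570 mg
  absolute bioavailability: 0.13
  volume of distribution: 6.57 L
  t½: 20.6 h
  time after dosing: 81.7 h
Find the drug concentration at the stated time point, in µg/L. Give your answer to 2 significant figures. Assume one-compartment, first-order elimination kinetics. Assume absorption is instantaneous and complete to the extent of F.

Amount reaching circulation = F × Dose = 0.13 × 1570 = 204.1 mg
C₀ = F·Dose / Vd = 204.1 / 6.57 = 31.07 mg/L
k = ln2 / t½ = 0.693147 / 20.6 = 0.03365 h⁻¹
C = C₀ · e^(−k·t) = 31.07 × e^(−0.03365 × 81.7)
  = 31.07 × 0.06398 = 1.988 mg/L
Convert: 1.988 mg/L × 1000 = 1988 µg/L

2000 µg/L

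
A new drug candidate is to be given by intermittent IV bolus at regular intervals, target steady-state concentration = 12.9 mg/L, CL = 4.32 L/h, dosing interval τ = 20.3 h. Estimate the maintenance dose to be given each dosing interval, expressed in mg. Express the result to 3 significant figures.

At steady state, Dose/τ = Css × CL.
Dose = Css × CL × τ = 12.9 × 4.320 × 20.3 = 1131 mg

1130 mg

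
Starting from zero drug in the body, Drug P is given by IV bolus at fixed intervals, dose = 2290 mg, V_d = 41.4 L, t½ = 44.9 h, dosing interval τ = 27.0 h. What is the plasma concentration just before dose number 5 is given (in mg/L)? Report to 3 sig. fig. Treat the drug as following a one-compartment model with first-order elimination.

C₀ per dose = Dose / Vd = 2290 / 41.4 = 55.31 mg/L
k = ln2 / t½ = 0.693147 / 44.9 = 0.01544 h⁻¹
Fraction remaining after one interval: r = e^(−kτ) = e^(−0.01544 × 27.0) = 0.6591
Before dose 5, 4 doses have been given (aged 1τ, 2τ, 3τ, 4τ).
C_trough = C₀ × (r + r² + … + r^4) = C₀ × r(1−r^4)/(1−r)
        = 55.31 × 0.6591 × (1 − 0.1887) / (1 − 0.6591) = 86.76 mg/L

86.8 mg/L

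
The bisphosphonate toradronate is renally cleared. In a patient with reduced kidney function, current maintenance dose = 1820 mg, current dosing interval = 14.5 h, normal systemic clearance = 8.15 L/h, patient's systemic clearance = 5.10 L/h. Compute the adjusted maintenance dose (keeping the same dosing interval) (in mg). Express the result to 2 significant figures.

1100 mg

To keep the same average steady-state level, dosing rate must scale with clearance.
CL ratio = 5.10 / 8.15 = 0.6258
New dose (same interval) = 1820 × 0.6258 = 1139 mg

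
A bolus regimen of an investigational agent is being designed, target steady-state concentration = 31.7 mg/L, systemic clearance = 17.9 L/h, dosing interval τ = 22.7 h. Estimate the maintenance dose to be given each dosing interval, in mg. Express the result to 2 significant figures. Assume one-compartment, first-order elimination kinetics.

13000 mg

At steady state, Dose/τ = Css × CL.
Dose = Css × CL × τ = 31.7 × 17.90 × 22.7 = 12880 mg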